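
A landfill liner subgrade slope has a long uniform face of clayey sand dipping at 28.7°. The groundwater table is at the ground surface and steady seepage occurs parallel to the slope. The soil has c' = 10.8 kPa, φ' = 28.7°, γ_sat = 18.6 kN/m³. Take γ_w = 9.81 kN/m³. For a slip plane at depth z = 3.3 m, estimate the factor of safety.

With seepage parallel to the slope and the water table at the surface, the effective normal stress on the slip plane uses the buoyant unit weight γ' = γ_sat − γ_w while the driving shear stress uses γ_sat:
FS = [c' + γ' z cos²β tanφ'] / [γ_sat z sinβ cosβ]
γ' = 18.6 − 9.81 = 8.79 kN/m³
Numerator = 10.8 + 8.79·3.3·cos²28.7°·tan28.7° = 10.8 + 8.79·3.3·0.7694·0.5475 = 23.019 kPa
Denominator = 18.6·3.3·sin28.7°·cos28.7° = 18.6·3.3·0.4802·0.8771 = 25.855 kPa
FS = 23.019 / 25.855 = 0.890

FS = 0.89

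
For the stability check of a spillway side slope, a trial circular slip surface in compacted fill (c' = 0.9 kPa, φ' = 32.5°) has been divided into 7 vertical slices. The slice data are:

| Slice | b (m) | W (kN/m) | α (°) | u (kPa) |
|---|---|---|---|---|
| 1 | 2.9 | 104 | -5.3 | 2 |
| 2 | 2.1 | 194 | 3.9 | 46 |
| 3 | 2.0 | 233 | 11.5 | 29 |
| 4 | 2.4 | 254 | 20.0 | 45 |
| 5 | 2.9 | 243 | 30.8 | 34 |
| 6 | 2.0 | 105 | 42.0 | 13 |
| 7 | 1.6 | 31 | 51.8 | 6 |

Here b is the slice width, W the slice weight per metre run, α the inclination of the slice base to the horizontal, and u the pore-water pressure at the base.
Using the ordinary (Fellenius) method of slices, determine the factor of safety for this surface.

FS = 1.17

Ordinary method of slices: FS = Σ[c'·Δl_i + (W_i cosα_i − u_i·Δl_i)·tanφ'] / Σ W_i sinα_i, with Δl_i = b_i / cosα_i.
Slice 1: Δl = 2.9/cos(-5.3°) = 2.912 m; N'_1 = 104·cos(-5.3°) − 2·2.912 = 97.7; c'Δl = 2.62; W sinα = -9.6
Slice 2: Δl = 2.1/cos3.9° = 2.105 m; N'_2 = 194·cos3.9° − 46·2.105 = 96.7; c'Δl = 1.89; W sinα = 13.2
Slice 3: Δl = 2.0/cos11.5° = 2.041 m; N'_3 = 233·cos11.5° − 29·2.041 = 169.1; c'Δl = 1.84; W sinα = 46.5
Slice 4: Δl = 2.4/cos20.0° = 2.554 m; N'_4 = 254·cos20.0° − 45·2.554 = 123.8; c'Δl = 2.30; W sinα = 86.9
Slice 5: Δl = 2.9/cos30.8° = 3.376 m; N'_5 = 243·cos30.8° − 34·3.376 = 93.9; c'Δl = 3.04; W sinα = 124.4
Slice 6: Δl = 2.0/cos42.0° = 2.691 m; N'_6 = 105·cos42.0° − 13·2.691 = 43.0; c'Δl = 2.42; W sinα = 70.3
Slice 7: Δl = 1.6/cos51.8° = 2.587 m; N'_7 = 31·cos51.8° − 6·2.587 = 3.6; c'Δl = 2.33; W sinα = 24.4
Σc'Δl = 16.4 kN/m; ΣN' = 628.0 kN/m; ΣW sinα = 356.0 kN/m
Resisting = 16.4 + 628.0·tan32.5° = 16.4 + 400.1 = 416.5 kN/m
FS = 416.5 / 356.0 = 1.170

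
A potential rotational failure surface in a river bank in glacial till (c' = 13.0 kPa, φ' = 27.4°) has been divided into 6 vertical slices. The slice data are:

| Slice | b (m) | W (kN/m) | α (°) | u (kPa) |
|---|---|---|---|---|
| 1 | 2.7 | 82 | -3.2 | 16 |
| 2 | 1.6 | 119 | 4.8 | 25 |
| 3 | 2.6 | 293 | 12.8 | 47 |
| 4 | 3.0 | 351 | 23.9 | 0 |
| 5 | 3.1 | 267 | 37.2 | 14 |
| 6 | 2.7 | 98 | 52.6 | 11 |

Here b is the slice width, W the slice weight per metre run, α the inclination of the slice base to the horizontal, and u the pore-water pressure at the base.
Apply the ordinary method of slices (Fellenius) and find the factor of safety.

FS = 1.42

Ordinary method of slices: FS = Σ[c'·Δl_i + (W_i cosα_i − u_i·Δl_i)·tanφ'] / Σ W_i sinα_i, with Δl_i = b_i / cosα_i.
Slice 1: Δl = 2.7/cos(-3.2°) = 2.704 m; N'_1 = 82·cos(-3.2°) − 16·2.704 = 38.6; c'Δl = 35.15; W sinα = -4.6
Slice 2: Δl = 1.6/cos4.8° = 1.606 m; N'_2 = 119·cos4.8° − 25·1.606 = 78.4; c'Δl = 20.87; W sinα = 10.0
Slice 3: Δl = 2.6/cos12.8° = 2.666 m; N'_3 = 293·cos12.8° − 47·2.666 = 160.4; c'Δl = 34.66; W sinα = 64.9
Slice 4: Δl = 3.0/cos23.9° = 3.281 m; N'_4 = 351·cos23.9° − 0·3.281 = 320.9; c'Δl = 42.66; W sinα = 142.2
Slice 5: Δl = 3.1/cos37.2° = 3.892 m; N'_5 = 267·cos37.2° − 14·3.892 = 158.2; c'Δl = 50.59; W sinα = 161.4
Slice 6: Δl = 2.7/cos52.6° = 4.445 m; N'_6 = 98·cos52.6° − 11·4.445 = 10.6; c'Δl = 57.79; W sinα = 77.9
Σc'Δl = 241.7 kN/m; ΣN' = 767.2 kN/m; ΣW sinα = 451.8 kN/m
Resisting = 241.7 + 767.2·tan27.4° = 241.7 + 397.7 = 639.4 kN/m
FS = 639.4 / 451.8 = 1.415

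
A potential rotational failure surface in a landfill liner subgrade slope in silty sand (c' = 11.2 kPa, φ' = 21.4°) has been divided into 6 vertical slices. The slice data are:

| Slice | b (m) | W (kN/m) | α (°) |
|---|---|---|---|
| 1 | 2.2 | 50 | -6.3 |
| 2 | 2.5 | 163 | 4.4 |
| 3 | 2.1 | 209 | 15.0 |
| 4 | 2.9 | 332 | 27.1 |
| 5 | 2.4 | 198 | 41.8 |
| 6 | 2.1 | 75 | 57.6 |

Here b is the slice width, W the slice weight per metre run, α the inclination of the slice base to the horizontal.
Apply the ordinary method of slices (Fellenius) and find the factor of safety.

FS = 1.34

Ordinary method of slices: FS = Σ[c'·Δl_i + (W_i cosα_i)·tanφ'] / Σ W_i sinα_i, with Δl_i = b_i / cosα_i.
Slice 1: Δl = 2.2/cos(-6.3°) = 2.213 m; N'_1 = 50·cos(-6.3°) = 49.7; c'Δl = 24.79; W sinα = -5.5
Slice 2: Δl = 2.5/cos4.4° = 2.507 m; N'_2 = 163·cos4.4° = 162.5; c'Δl = 28.08; W sinα = 12.5
Slice 3: Δl = 2.1/cos15.0° = 2.174 m; N'_3 = 209·cos15.0° = 201.9; c'Δl = 24.35; W sinα = 54.1
Slice 4: Δl = 2.9/cos27.1° = 3.258 m; N'_4 = 332·cos27.1° = 295.6; c'Δl = 36.49; W sinα = 151.2
Slice 5: Δl = 2.4/cos41.8° = 3.219 m; N'_5 = 198·cos41.8° = 147.6; c'Δl = 36.06; W sinα = 132.0
Slice 6: Δl = 2.1/cos57.6° = 3.919 m; N'_6 = 75·cos57.6° = 40.2; c'Δl = 43.89; W sinα = 63.3
Σc'Δl = 193.7 kN/m; ΣN' = 897.4 kN/m; ΣW sinα = 407.7 kN/m
Resisting = 193.7 + 897.4·tan21.4° = 193.7 + 351.7 = 545.4 kN/m
FS = 545.4 / 407.7 = 1.338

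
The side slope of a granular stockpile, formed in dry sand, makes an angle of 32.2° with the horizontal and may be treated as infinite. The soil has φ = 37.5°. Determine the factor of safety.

For a dry cohesionless infinite slope the factor of safety is FS = tanφ / tanβ.
FS = tan37.5° / tan32.2° = 0.7673 / 0.6297 = 1.218

FS = 1.22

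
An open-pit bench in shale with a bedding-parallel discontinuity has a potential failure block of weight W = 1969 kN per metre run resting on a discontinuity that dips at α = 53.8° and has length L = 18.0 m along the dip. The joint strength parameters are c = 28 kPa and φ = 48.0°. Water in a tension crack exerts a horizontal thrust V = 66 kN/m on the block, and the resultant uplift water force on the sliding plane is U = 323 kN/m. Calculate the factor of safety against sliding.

Resolving the block weight along and normal to the plane and applying the Mohr–Coulomb strength on the joint:
N' = W cosα − U − V sinα = 1969·cos53.8° − 323 − 66·sin53.8° = 786.6 kN/m
Driving force T = W sinα + V cosα = 1969·sin53.8° + 66·cos53.8° = 1627.9 kN/m
Resisting force R = c·L + N'·tanφ = 28·18.0 + 786.6·tan48.0° = 504.0 + 873.7 = 1377.7 kN/m
FS = R / T = 1377.7 / 1627.9 = 0.846

FS = 0.85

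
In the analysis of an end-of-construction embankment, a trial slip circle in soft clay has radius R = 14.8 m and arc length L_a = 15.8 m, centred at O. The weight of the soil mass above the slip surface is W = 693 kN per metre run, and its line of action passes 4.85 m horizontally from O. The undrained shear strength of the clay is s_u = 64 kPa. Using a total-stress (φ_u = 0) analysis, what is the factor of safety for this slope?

FS = 4.45

Taking moments about the centre O, the resisting moment is provided by the undrained shear strength acting along the arc:
M_R = s_u·L_a·R = 64·15.80·14.8 = 14965.8 kN·m/m
M_D = W·d = 693·4.85 = 3361.0 kN·m/m
FS = M_R / M_D = 14965.8 / 3361.0 = 4.453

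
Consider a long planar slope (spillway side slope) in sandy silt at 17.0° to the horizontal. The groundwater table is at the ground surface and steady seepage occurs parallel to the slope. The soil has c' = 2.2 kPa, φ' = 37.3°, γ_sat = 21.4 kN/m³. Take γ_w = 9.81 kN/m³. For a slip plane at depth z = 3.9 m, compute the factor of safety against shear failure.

With seepage parallel to the slope and the water table at the surface, the effective normal stress on the slip plane uses the buoyant unit weight γ' = γ_sat − γ_w while the driving shear stress uses γ_sat:
FS = [c' + γ' z cos²β tanφ'] / [γ_sat z sinβ cosβ]
γ' = 21.4 − 9.81 = 11.59 kN/m³
Numerator = 2.2 + 11.59·3.9·cos²17.0°·tan37.3° = 2.2 + 11.59·3.9·0.9145·0.7618 = 33.690 kPa
Denominator = 21.4·3.9·sin17.0°·cos17.0° = 21.4·3.9·0.2924·0.9563 = 23.335 kPa
FS = 33.690 / 23.335 = 1.444

FS = 1.44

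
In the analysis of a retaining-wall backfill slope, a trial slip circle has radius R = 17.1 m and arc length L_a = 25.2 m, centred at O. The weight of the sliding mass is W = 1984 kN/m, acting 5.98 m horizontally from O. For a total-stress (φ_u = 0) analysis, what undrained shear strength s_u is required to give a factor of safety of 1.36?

s_u = 37.4 kPa

FS = s_u·L_a·R / (W·d), so s_u = FS·W·d / (L_a·R).
s_u = 1.36·1984·5.98 / (25.20·17.1) = 16135.5 / 430.92 = 37.44 kPa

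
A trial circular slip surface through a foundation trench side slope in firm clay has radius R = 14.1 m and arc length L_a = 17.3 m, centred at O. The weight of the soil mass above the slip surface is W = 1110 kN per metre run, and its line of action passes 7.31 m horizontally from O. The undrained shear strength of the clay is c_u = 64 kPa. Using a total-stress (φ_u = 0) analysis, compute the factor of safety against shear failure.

Taking moments about the centre O, the resisting moment is provided by the undrained shear strength acting along the arc:
M_R = c_u·L_a·R = 64·17.30·14.1 = 15611.5 kN·m/m
M_D = W·d = 1110·7.31 = 8114.1 kN·m/m
FS = M_R / M_D = 15611.5 / 8114.1 = 1.924

FS = 1.92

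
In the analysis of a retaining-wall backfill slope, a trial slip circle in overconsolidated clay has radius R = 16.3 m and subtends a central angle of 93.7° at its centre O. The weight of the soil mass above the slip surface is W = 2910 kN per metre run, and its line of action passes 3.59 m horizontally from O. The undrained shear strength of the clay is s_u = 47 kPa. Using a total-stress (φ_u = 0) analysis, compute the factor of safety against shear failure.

FS = 1.95

Taking moments about the centre O, the resisting moment is provided by the undrained shear strength acting along the arc:
Arc length L_a = R·θ = 16.3·(93.7°·π/180) = 16.3·1.6354 = 26.66 m
M_R = s_u·L_a·R = 47·26.66·16.3 = 20421.6 kN·m/m
M_D = W·d = 2910·3.59 = 10446.9 kN·m/m
FS = M_R / M_D = 20421.6 / 10446.9 = 1.955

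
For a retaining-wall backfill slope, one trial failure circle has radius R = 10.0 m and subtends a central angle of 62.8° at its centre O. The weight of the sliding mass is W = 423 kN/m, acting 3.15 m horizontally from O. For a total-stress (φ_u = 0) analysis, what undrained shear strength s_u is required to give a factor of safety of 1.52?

FS = s_u·L_a·R / (W·d), so s_u = FS·W·d / (L_a·R).
Arc length L_a = R·θ = 10.0·(62.8°·π/180) = 10.0·1.0961 = 10.96 m
s_u = 1.52·423·3.15 / (10.96·10.0) = 2025.3 / 109.61 = 18.48 kPa

s_u = 18.5 kPa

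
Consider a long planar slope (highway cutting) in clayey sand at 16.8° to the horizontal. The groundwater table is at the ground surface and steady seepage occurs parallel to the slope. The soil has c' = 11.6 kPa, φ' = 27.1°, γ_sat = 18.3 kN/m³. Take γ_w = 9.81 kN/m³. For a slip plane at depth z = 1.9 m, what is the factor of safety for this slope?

FS = 1.99

With seepage parallel to the slope and the water table at the surface, the effective normal stress on the slip plane uses the buoyant unit weight γ' = γ_sat − γ_w while the driving shear stress uses γ_sat:
FS = [c' + γ' z cos²β tanφ'] / [γ_sat z sinβ cosβ]
γ' = 18.3 − 9.81 = 8.49 kN/m³
Numerator = 11.6 + 8.49·1.9·cos²16.8°·tan27.1° = 11.6 + 8.49·1.9·0.9165·0.5117 = 19.165 kPa
Denominator = 18.3·1.9·sin16.8°·cos16.8° = 18.3·1.9·0.2890·0.9573 = 9.621 kPa
FS = 19.165 / 9.621 = 1.992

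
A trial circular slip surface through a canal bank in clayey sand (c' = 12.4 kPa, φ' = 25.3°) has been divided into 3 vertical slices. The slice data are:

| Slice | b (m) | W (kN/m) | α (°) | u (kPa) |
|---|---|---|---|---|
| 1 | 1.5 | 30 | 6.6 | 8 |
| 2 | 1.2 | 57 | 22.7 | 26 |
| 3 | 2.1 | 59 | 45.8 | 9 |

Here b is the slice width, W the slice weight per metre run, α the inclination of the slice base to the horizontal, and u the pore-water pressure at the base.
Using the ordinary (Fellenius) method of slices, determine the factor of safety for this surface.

Ordinary method of slices: FS = Σ[c'·Δl_i + (W_i cosα_i − u_i·Δl_i)·tanφ'] / Σ W_i sinα_i, with Δl_i = b_i / cosα_i.
Slice 1: Δl = 1.5/cos6.6° = 1.510 m; N'_1 = 30·cos6.6° − 8·1.510 = 17.7; c'Δl = 18.72; W sinα = 3.4
Slice 2: Δl = 1.2/cos22.7° = 1.301 m; N'_2 = 57·cos22.7° − 26·1.301 = 18.8; c'Δl = 16.13; W sinα = 22.0
Slice 3: Δl = 2.1/cos45.8° = 3.012 m; N'_3 = 59·cos45.8° − 9·3.012 = 14.0; c'Δl = 37.35; W sinα = 42.3
Σc'Δl = 72.2 kN/m; ΣN' = 50.5 kN/m; ΣW sinα = 67.7 kN/m
Resisting = 72.2 + 50.5·tan25.3° = 72.2 + 23.9 = 96.1 kN/m
FS = 96.1 / 67.7 = 1.418

FS = 1.42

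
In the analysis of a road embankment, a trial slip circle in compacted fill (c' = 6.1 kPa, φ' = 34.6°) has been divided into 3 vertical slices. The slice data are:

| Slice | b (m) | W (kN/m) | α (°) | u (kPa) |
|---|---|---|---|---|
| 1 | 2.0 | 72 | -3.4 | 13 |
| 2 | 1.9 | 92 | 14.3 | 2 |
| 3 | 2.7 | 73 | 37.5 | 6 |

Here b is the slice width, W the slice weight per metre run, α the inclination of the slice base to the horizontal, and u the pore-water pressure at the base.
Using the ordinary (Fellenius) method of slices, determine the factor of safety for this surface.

Ordinary method of slices: FS = Σ[c'·Δl_i + (W_i cosα_i − u_i·Δl_i)·tanφ'] / Σ W_i sinα_i, with Δl_i = b_i / cosα_i.
Slice 1: Δl = 2.0/cos(-3.4°) = 2.004 m; N'_1 = 72·cos(-3.4°) − 13·2.004 = 45.8; c'Δl = 12.22; W sinα = -4.3
Slice 2: Δl = 1.9/cos14.3° = 1.961 m; N'_2 = 92·cos14.3° − 2·1.961 = 85.2; c'Δl = 11.96; W sinα = 22.7
Slice 3: Δl = 2.7/cos37.5° = 3.403 m; N'_3 = 73·cos37.5° − 6·3.403 = 37.5; c'Δl = 20.76; W sinα = 44.4
Σc'Δl = 44.9 kN/m; ΣN' = 168.6 kN/m; ΣW sinα = 62.9 kN/m
Resisting = 44.9 + 168.6·tan34.6° = 44.9 + 116.3 = 161.2 kN/m
FS = 161.2 / 62.9 = 2.563

FS = 2.56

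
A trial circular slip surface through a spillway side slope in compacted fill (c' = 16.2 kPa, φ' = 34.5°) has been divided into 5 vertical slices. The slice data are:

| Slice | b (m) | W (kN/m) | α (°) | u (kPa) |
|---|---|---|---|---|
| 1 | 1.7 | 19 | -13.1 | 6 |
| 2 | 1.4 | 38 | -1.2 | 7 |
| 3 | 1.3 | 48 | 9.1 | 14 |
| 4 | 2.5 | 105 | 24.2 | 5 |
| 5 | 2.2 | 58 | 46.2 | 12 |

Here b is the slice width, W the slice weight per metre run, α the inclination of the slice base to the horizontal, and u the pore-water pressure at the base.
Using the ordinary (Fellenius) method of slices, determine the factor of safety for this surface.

Ordinary method of slices: FS = Σ[c'·Δl_i + (W_i cosα_i − u_i·Δl_i)·tanφ'] / Σ W_i sinα_i, with Δl_i = b_i / cosα_i.
Slice 1: Δl = 1.7/cos(-13.1°) = 1.745 m; N'_1 = 19·cos(-13.1°) − 6·1.745 = 8.0; c'Δl = 28.28; W sinα = -4.3
Slice 2: Δl = 1.4/cos(-1.2°) = 1.400 m; N'_2 = 38·cos(-1.2°) − 7·1.400 = 28.2; c'Δl = 22.68; W sinα = -0.8
Slice 3: Δl = 1.3/cos9.1° = 1.317 m; N'_3 = 48·cos9.1° − 14·1.317 = 29.0; c'Δl = 21.33; W sinα = 7.6
Slice 4: Δl = 2.5/cos24.2° = 2.741 m; N'_4 = 105·cos24.2° − 5·2.741 = 82.1; c'Δl = 44.40; W sinα = 43.0
Slice 5: Δl = 2.2/cos46.2° = 3.179 m; N'_5 = 58·cos46.2° − 12·3.179 = 2.0; c'Δl = 51.49; W sinα = 41.9
Σc'Δl = 168.2 kN/m; ΣN' = 149.3 kN/m; ΣW sinα = 87.4 kN/m
Resisting = 168.2 + 149.3·tan34.5° = 168.2 + 102.6 = 270.8 kN/m
FS = 270.8 / 87.4 = 3.098

FS = 3.10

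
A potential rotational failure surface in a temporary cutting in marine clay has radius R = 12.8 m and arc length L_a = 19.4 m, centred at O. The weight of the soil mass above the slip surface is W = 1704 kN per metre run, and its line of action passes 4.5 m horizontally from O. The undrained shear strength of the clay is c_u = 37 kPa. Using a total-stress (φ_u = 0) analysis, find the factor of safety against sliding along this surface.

FS = 1.20

Taking moments about the centre O, the resisting moment is provided by the undrained shear strength acting along the arc:
M_R = c_u·L_a·R = 37·19.40·12.8 = 9187.8 kN·m/m
M_D = W·d = 1704·4.5 = 7668.0 kN·m/m
FS = M_R / M_D = 9187.8 / 7668.0 = 1.198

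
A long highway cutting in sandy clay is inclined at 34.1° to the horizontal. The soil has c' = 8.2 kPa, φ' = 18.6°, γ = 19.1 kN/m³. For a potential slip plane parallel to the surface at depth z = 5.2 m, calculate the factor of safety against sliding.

FS = 0.67

For an infinite slope with a slip plane parallel to the surface (no pore pressure): FS = [c' + γz cos²β tanφ'] / [γz sinβ cosβ].
γz = 19.1·5.2 = 99.32 kN/m²
Numerator = 8.2 + 99.32·cos²34.1°·tan18.6° = 8.2 + 99.32·0.6857·0.3365 = 31.119 kPa
Denominator = 99.32·sin34.1°·cos34.1° = 99.32·0.5606·0.8281 = 46.109 kPa
FS = 31.119 / 46.109 = 0.675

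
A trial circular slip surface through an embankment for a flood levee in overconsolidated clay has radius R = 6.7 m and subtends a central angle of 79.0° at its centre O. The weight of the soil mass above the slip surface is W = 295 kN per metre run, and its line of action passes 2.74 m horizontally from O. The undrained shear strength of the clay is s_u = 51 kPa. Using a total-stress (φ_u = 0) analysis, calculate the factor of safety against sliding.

Taking moments about the centre O, the resisting moment is provided by the undrained shear strength acting along the arc:
Arc length L_a = R·θ = 6.7·(79.0°·π/180) = 6.7·1.3788 = 9.24 m
M_R = s_u·L_a·R = 51·9.24·6.7 = 3156.6 kN·m/m
M_D = W·d = 295·2.74 = 808.3 kN·m/m
FS = M_R / M_D = 3156.6 / 808.3 = 3.905

FS = 3.91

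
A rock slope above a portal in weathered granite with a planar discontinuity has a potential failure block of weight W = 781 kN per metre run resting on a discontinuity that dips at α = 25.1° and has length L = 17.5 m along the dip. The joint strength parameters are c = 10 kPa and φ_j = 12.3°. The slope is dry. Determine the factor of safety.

FS = 0.99

Resolving the block weight along and normal to the plane and applying the Mohr–Coulomb strength on the joint:
N' = W cosα = 781·cos25.1° = 707.2 kN/m
Driving force T = W sinα = 781·sin25.1° = 331.3 kN/m
Resisting force R = c·L + N'·tanφ_j = 10·17.5 + 707.2·tan12.3° = 175.0 + 154.2 = 329.2 kN/m
FS = R / T = 329.2 / 331.3 = 0.994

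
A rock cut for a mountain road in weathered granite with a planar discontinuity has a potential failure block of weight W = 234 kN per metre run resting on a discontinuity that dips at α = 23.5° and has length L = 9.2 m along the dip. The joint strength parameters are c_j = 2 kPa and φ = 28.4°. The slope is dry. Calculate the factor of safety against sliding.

Resolving the block weight along and normal to the plane and applying the Mohr–Coulomb strength on the joint:
N' = W cosα = 234·cos23.5° = 214.6 kN/m
Driving force T = W sinα = 234·sin23.5° = 93.3 kN/m
Resisting force R = c_j·L + N'·tanφ = 2·9.2 + 214.6·tan28.4° = 18.4 + 116.0 = 134.4 kN/m
FS = R / T = 134.4 / 93.3 = 1.441

FS = 1.44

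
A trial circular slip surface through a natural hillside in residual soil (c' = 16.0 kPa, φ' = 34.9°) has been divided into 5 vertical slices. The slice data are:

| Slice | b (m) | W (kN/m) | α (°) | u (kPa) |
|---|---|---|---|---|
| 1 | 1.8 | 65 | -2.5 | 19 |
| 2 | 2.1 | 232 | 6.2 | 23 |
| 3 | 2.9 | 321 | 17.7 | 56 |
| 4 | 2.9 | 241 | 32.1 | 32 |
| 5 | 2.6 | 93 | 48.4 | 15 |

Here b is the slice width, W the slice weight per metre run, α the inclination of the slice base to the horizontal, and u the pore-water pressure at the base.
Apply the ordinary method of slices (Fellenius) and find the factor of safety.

FS = 1.70

Ordinary method of slices: FS = Σ[c'·Δl_i + (W_i cosα_i − u_i·Δl_i)·tanφ'] / Σ W_i sinα_i, with Δl_i = b_i / cosα_i.
Slice 1: Δl = 1.8/cos(-2.5°) = 1.802 m; N'_1 = 65·cos(-2.5°) − 19·1.802 = 30.7; c'Δl = 28.83; W sinα = -2.8
Slice 2: Δl = 2.1/cos6.2° = 2.112 m; N'_2 = 232·cos6.2° − 23·2.112 = 182.1; c'Δl = 33.80; W sinα = 25.1
Slice 3: Δl = 2.9/cos17.7° = 3.044 m; N'_3 = 321·cos17.7° − 56·3.044 = 135.3; c'Δl = 48.71; W sinα = 97.6
Slice 4: Δl = 2.9/cos32.1° = 3.423 m; N'_4 = 241·cos32.1° − 32·3.423 = 94.6; c'Δl = 54.77; W sinα = 128.1
Slice 5: Δl = 2.6/cos48.4° = 3.916 m; N'_5 = 93·cos48.4° − 15·3.916 = 3.0; c'Δl = 62.66; W sinα = 69.5
Σc'Δl = 228.8 kN/m; ΣN' = 445.7 kN/m; ΣW sinα = 317.4 kN/m
Resisting = 228.8 + 445.7·tan34.9° = 228.8 + 310.9 = 539.7 kN/m
FS = 539.7 / 317.4 = 1.700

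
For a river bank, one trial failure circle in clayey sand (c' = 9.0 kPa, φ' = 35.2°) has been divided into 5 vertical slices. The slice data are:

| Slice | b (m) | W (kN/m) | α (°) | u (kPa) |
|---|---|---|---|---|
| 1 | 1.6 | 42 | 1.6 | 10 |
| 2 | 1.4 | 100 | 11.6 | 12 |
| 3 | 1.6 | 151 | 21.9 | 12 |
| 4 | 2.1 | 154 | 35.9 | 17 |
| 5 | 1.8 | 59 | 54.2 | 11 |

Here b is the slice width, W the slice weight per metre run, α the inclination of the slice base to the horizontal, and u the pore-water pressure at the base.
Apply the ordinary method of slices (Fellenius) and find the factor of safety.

FS = 1.44

Ordinary method of slices: FS = Σ[c'·Δl_i + (W_i cosα_i − u_i·Δl_i)·tanφ'] / Σ W_i sinα_i, with Δl_i = b_i / cosα_i.
Slice 1: Δl = 1.6/cos1.6° = 1.601 m; N'_1 = 42·cos1.6° − 10·1.601 = 26.0; c'Δl = 14.41; W sinα = 1.2
Slice 2: Δl = 1.4/cos11.6° = 1.429 m; N'_2 = 100·cos11.6° − 12·1.429 = 80.8; c'Δl = 12.86; W sinα = 20.1
Slice 3: Δl = 1.6/cos21.9° = 1.724 m; N'_3 = 151·cos21.9° − 12·1.724 = 119.4; c'Δl = 15.52; W sinα = 56.3
Slice 4: Δl = 2.1/cos35.9° = 2.592 m; N'_4 = 154·cos35.9° − 17·2.592 = 80.7; c'Δl = 23.33; W sinα = 90.3
Slice 5: Δl = 1.8/cos54.2° = 3.077 m; N'_5 = 59·cos54.2° − 11·3.077 = 0.7; c'Δl = 27.69; W sinα = 47.9
Σc'Δl = 93.8 kN/m; ΣN' = 307.5 kN/m; ΣW sinα = 215.8 kN/m
Resisting = 93.8 + 307.5·tan35.2° = 93.8 + 216.9 = 310.8 kN/m
FS = 310.8 / 215.8 = 1.440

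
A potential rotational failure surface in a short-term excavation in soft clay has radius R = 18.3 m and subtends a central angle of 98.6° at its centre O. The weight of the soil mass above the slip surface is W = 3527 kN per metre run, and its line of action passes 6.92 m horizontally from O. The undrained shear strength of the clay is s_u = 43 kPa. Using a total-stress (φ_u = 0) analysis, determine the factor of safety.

Taking moments about the centre O, the resisting moment is provided by the undrained shear strength acting along the arc:
Arc length L_a = R·θ = 18.3·(98.6°·π/180) = 18.3·1.7209 = 31.49 m
M_R = s_u·L_a·R = 43·31.49·18.3 = 24781.3 kN·m/m
M_D = W·d = 3527·6.92 = 24406.8 kN·m/m
FS = M_R / M_D = 24781.3 / 24406.8 = 1.015

FS = 1.02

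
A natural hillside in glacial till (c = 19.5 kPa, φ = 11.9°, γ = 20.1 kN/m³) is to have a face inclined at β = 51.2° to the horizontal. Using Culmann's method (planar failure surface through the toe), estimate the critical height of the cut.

Culmann's analysis gives the critical failure plane at α_cr = (β + φ)/2 = (51.2 + 11.9)/2 = 31.6°, and the critical height
H_c = (4c/γ) · sinβ cosφ / [1 − cos(β − φ)]
    = (4·19.5/20.1) · sin51.2°·cos11.9° / [1 − cos(39.3°)]
    = 3.881 · 0.7793·0.9785 / [1 − 0.7738]
    = 3.881 · 0.7626 / 0.2262
    = 13.09 m

H_c = 13.09 m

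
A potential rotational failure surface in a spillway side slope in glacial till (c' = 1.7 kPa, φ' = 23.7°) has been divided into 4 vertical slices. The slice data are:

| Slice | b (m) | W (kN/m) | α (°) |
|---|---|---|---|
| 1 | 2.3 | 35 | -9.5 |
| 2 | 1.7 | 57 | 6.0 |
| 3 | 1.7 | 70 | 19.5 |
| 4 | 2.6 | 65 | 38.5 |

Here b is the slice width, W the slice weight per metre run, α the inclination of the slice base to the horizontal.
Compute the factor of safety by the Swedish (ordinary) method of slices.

Ordinary method of slices: FS = Σ[c'·Δl_i + (W_i cosα_i)·tanφ'] / Σ W_i sinα_i, with Δl_i = b_i / cosα_i.
Slice 1: Δl = 2.3/cos(-9.5°) = 2.332 m; N'_1 = 35·cos(-9.5°) = 34.5; c'Δl = 3.96; W sinα = -5.8
Slice 2: Δl = 1.7/cos6.0° = 1.709 m; N'_2 = 57·cos6.0° = 56.7; c'Δl = 2.91; W sinα = 6.0
Slice 3: Δl = 1.7/cos19.5° = 1.803 m; N'_3 = 70·cos19.5° = 66.0; c'Δl = 3.07; W sinα = 23.4
Slice 4: Δl = 2.6/cos38.5° = 3.322 m; N'_4 = 65·cos38.5° = 50.9; c'Δl = 5.65; W sinα = 40.5
Σc'Δl = 15.6 kN/m; ΣN' = 208.1 kN/m; ΣW sinα = 64.0 kN/m
Resisting = 15.6 + 208.1·tan23.7° = 15.6 + 91.3 = 106.9 kN/m
FS = 106.9 / 64.0 = 1.670

FS = 1.67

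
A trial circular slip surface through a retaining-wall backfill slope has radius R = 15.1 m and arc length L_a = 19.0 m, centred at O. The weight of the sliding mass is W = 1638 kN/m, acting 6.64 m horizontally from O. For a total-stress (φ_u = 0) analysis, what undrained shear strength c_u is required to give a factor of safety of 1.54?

FS = c_u·L_a·R / (W·d), so c_u = FS·W·d / (L_a·R).
c_u = 1.54·1638·6.64 / (19.00·15.1) = 16749.5 / 286.90 = 58.38 kPa

c_u = 58.4 kPa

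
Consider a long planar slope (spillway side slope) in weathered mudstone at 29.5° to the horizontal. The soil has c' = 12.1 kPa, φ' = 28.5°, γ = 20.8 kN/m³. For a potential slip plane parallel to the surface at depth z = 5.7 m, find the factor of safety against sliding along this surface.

For an infinite slope with a slip plane parallel to the surface (no pore pressure): FS = [c' + γz cos²β tanφ'] / [γz sinβ cosβ].
γz = 20.8·5.7 = 118.56 kN/m²
Numerator = 12.1 + 118.56·cos²29.5°·tan28.5° = 12.1 + 118.56·0.7575·0.5430 = 60.864 kPa
Denominator = 118.56·sin29.5°·cos29.5° = 118.56·0.4924·0.8704 = 50.813 kPa
FS = 60.864 / 50.813 = 1.198

FS = 1.20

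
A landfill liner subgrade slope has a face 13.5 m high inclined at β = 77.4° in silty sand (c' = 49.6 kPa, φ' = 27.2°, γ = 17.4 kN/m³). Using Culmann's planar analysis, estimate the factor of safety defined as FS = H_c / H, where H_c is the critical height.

FS = 2.04

H_c = (4c'/γ) · sinβ cosφ' / [1 − cos(β − φ')]
    = (4·49.6/17.4) · sin77.4°·cos27.2° / [1 − cos50.2°]
    = 11.402 · 0.8680 / 0.3599 = 27.50 m
FS = H_c / H = 27.50 / 13.5 = 2.037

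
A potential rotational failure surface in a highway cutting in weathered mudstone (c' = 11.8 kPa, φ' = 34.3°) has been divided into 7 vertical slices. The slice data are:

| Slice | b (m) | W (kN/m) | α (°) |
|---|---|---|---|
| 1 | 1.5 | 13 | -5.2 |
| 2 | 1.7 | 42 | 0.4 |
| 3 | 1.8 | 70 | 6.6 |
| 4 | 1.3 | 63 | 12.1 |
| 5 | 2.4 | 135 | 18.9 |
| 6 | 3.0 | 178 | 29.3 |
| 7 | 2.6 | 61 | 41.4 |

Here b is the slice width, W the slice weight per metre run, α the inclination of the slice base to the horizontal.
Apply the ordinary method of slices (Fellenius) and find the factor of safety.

Ordinary method of slices: FS = Σ[c'·Δl_i + (W_i cosα_i)·tanφ'] / Σ W_i sinα_i, with Δl_i = b_i / cosα_i.
Slice 1: Δl = 1.5/cos(-5.2°) = 1.506 m; N'_1 = 13·cos(-5.2°) = 12.9; c'Δl = 17.77; W sinα = -1.2
Slice 2: Δl = 1.7/cos0.4° = 1.700 m; N'_2 = 42·cos0.4° = 42.0; c'Δl = 20.06; W sinα = 0.3
Slice 3: Δl = 1.8/cos6.6° = 1.812 m; N'_3 = 70·cos6.6° = 69.5; c'Δl = 21.38; W sinα = 8.0
Slice 4: Δl = 1.3/cos12.1° = 1.330 m; N'_4 = 63·cos12.1° = 61.6; c'Δl = 15.69; W sinα = 13.2
Slice 5: Δl = 2.4/cos18.9° = 2.537 m; N'_5 = 135·cos18.9° = 127.7; c'Δl = 29.93; W sinα = 43.7
Slice 6: Δl = 3.0/cos29.3° = 3.440 m; N'_6 = 178·cos29.3° = 155.2; c'Δl = 40.59; W sinα = 87.1
Slice 7: Δl = 2.6/cos41.4° = 3.466 m; N'_7 = 61·cos41.4° = 45.8; c'Δl = 40.90; W sinα = 40.3
Σc'Δl = 186.3 kN/m; ΣN' = 514.8 kN/m; ΣW sinα = 191.5 kN/m
Resisting = 186.3 + 514.8·tan34.3° = 186.3 + 351.2 = 537.5 kN/m
FS = 537.5 / 191.5 = 2.806

FS = 2.81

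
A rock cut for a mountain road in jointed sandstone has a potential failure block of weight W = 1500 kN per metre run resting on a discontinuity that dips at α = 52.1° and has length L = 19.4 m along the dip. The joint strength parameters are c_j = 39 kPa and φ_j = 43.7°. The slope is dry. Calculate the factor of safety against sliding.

Resolving the block weight along and normal to the plane and applying the Mohr–Coulomb strength on the joint:
N' = W cosα = 1500·cos52.1° = 921.4 kN/m
Driving force T = W sinα = 1500·sin52.1° = 1183.6 kN/m
Resisting force R = c_j·L + N'·tanφ_j = 39·19.4 + 921.4·tan43.7° = 756.6 + 880.5 = 1637.1 kN/m
FS = R / T = 1637.1 / 1183.6 = 1.383

FS = 1.38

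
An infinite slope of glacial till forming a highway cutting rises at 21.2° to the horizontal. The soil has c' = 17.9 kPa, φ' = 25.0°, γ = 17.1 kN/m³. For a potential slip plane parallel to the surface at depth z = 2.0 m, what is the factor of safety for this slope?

FS = 2.75

For an infinite slope with a slip plane parallel to the surface (no pore pressure): FS = [c' + γz cos²β tanφ'] / [γz sinβ cosβ].
γz = 17.1·2.0 = 34.20 kN/m²
Numerator = 17.9 + 34.20·cos²21.2°·tan25.0° = 17.9 + 34.20·0.8692·0.4663 = 31.762 kPa
Denominator = 34.20·sin21.2°·cos21.2° = 34.20·0.3616·0.9323 = 11.531 kPa
FS = 31.762 / 11.531 = 2.755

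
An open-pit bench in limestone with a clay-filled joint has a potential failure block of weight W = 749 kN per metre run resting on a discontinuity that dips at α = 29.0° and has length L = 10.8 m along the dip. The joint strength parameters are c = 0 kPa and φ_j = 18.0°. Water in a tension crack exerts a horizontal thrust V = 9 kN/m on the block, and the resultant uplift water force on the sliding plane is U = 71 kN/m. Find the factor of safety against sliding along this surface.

FS = 0.51

Resolving the block weight along and normal to the plane and applying the Mohr–Coulomb strength on the joint:
N' = W cosα − U − V sinα = 749·cos29.0° − 71 − 9·sin29.0° = 579.7 kN/m
Driving force T = W sinα + V cosα = 749·sin29.0° + 9·cos29.0° = 371.0 kN/m
Resisting force R = c·L + N'·tanφ_j = 0·10.8 + 579.7·tan18.0° = 0.0 + 188.4 = 188.4 kN/m
FS = R / T = 188.4 / 371.0 = 0.508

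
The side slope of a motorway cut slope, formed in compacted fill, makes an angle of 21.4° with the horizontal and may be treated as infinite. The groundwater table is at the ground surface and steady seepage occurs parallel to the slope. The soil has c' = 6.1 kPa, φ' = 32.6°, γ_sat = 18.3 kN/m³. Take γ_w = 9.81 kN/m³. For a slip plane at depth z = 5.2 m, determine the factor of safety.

With seepage parallel to the slope and the water table at the surface, the effective normal stress on the slip plane uses the buoyant unit weight γ' = γ_sat − γ_w while the driving shear stress uses γ_sat:
FS = [c' + γ' z cos²β tanφ'] / [γ_sat z sinβ cosβ]
γ' = 18.3 − 9.81 = 8.49 kN/m³
Numerator = 6.1 + 8.49·5.2·cos²21.4°·tan32.6° = 6.1 + 8.49·5.2·0.8669·0.6395 = 30.575 kPa
Denominator = 18.3·5.2·sin21.4°·cos21.4° = 18.3·5.2·0.3649·0.9311 = 32.328 kPa
FS = 30.575 / 32.328 = 0.946

FS = 0.95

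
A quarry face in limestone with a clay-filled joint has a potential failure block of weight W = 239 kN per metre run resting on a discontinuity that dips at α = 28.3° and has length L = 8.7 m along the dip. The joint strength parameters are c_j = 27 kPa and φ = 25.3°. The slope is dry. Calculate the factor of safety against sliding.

Resolving the block weight along and normal to the plane and applying the Mohr–Coulomb strength on the joint:
N' = W cosα = 239·cos28.3° = 210.4 kN/m
Driving force T = W sinα = 239·sin28.3° = 113.3 kN/m
Resisting force R = c_j·L + N'·tanφ = 27·8.7 + 210.4·tan25.3° = 234.9 + 99.5 = 334.4 kN/m
FS = R / T = 334.4 / 113.3 = 2.951

FS = 2.95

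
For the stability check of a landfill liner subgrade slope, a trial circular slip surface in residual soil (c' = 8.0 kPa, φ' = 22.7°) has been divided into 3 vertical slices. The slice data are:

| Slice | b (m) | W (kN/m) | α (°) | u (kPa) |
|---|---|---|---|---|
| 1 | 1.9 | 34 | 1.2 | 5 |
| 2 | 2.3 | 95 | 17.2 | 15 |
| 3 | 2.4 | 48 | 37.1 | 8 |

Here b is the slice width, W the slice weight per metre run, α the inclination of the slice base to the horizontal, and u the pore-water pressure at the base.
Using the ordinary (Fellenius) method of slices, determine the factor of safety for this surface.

Ordinary method of slices: FS = Σ[c'·Δl_i + (W_i cosα_i − u_i·Δl_i)·tanφ'] / Σ W_i sinα_i, with Δl_i = b_i / cosα_i.
Slice 1: Δl = 1.9/cos1.2° = 1.900 m; N'_1 = 34·cos1.2° − 5·1.900 = 24.5; c'Δl = 15.20; W sinα = 0.7
Slice 2: Δl = 2.3/cos17.2° = 2.408 m; N'_2 = 95·cos17.2° − 15·2.408 = 54.6; c'Δl = 19.26; W sinα = 28.1
Slice 3: Δl = 2.4/cos37.1° = 3.009 m; N'_3 = 48·cos37.1° − 8·3.009 = 14.2; c'Δl = 24.07; W sinα = 29.0
Σc'Δl = 58.5 kN/m; ΣN' = 93.3 kN/m; ΣW sinα = 57.8 kN/m
Resisting = 58.5 + 93.3·tan22.7° = 58.5 + 39.0 = 97.6 kN/m
FS = 97.6 / 57.8 = 1.689

FS = 1.69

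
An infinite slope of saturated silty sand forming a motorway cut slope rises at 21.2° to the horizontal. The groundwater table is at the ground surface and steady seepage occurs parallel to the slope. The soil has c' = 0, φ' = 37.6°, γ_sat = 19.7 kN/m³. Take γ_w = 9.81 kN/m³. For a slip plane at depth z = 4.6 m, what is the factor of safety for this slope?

FS = 1.00

With seepage parallel to the slope and the water table at the surface, the effective normal stress on the slip plane uses the buoyant unit weight γ' = γ_sat − γ_w while the driving shear stress uses γ_sat:
FS = [c' + γ' z cos²β tanφ'] / [γ_sat z sinβ cosβ]
(For c' = 0 this reduces to FS = (γ'/γ_sat)·tanφ'/tanβ.)
γ' = 19.7 − 9.81 = 9.89 kN/m³
Numerator = 0.0 + 9.89·4.6·cos²21.2°·tan37.6° = 0.0 + 9.89·4.6·0.8692·0.7701 = 30.453 kPa
Denominator = 19.7·4.6·sin21.2°·cos21.2° = 19.7·4.6·0.3616·0.9323 = 30.553 kPa
FS = 30.453 / 30.553 = 0.997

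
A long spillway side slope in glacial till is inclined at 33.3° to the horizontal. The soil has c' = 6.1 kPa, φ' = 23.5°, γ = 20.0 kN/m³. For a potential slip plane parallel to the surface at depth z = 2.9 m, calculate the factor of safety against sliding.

FS = 0.89

For an infinite slope with a slip plane parallel to the surface (no pore pressure): FS = [c' + γz cos²β tanφ'] / [γz sinβ cosβ].
γz = 20.0·2.9 = 58.00 kN/m²
Numerator = 6.1 + 58.00·cos²33.3°·tan23.5° = 6.1 + 58.00·0.6986·0.4348 = 23.717 kPa
Denominator = 58.00·sin33.3°·cos33.3° = 58.00·0.5490·0.8358 = 26.615 kPa
FS = 23.717 / 26.615 = 0.891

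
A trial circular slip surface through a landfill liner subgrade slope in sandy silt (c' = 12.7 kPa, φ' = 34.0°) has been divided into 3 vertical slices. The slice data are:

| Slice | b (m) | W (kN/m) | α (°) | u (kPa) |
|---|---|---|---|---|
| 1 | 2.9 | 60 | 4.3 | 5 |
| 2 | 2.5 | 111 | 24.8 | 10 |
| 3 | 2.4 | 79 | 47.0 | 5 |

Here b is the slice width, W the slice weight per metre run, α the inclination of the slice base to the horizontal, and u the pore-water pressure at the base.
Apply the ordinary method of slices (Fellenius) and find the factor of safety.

Ordinary method of slices: FS = Σ[c'·Δl_i + (W_i cosα_i − u_i·Δl_i)·tanφ'] / Σ W_i sinα_i, with Δl_i = b_i / cosα_i.
Slice 1: Δl = 2.9/cos4.3° = 2.908 m; N'_1 = 60·cos4.3° − 5·2.908 = 45.3; c'Δl = 36.93; W sinα = 4.5
Slice 2: Δl = 2.5/cos24.8° = 2.754 m; N'_2 = 111·cos24.8° − 10·2.754 = 73.2; c'Δl = 34.98; W sinα = 46.6
Slice 3: Δl = 2.4/cos47.0° = 3.519 m; N'_3 = 79·cos47.0° − 5·3.519 = 36.3; c'Δl = 44.69; W sinα = 57.8
Σc'Δl = 116.6 kN/m; ΣN' = 154.8 kN/m; ΣW sinα = 108.8 kN/m
Resisting = 116.6 + 154.8·tan34.0° = 116.6 + 104.4 = 221.0 kN/m
FS = 221.0 / 108.8 = 2.031

FS = 2.03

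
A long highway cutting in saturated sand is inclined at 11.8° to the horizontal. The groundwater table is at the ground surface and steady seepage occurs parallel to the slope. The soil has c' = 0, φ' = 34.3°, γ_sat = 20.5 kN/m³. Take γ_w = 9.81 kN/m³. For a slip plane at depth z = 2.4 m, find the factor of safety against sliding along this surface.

FS = 1.70

With seepage parallel to the slope and the water table at the surface, the effective normal stress on the slip plane uses the buoyant unit weight γ' = γ_sat − γ_w while the driving shear stress uses γ_sat:
FS = [c' + γ' z cos²β tanφ'] / [γ_sat z sinβ cosβ]
(For c' = 0 this reduces to FS = (γ'/γ_sat)·tanφ'/tanβ.)
γ' = 20.5 − 9.81 = 10.69 kN/m³
Numerator = 0.0 + 10.69·2.4·cos²11.8°·tan34.3° = 0.0 + 10.69·2.4·0.9582·0.6822 = 16.769 kPa
Denominator = 20.5·2.4·sin11.8°·cos11.8° = 20.5·2.4·0.2045·0.9789 = 9.849 kPa
FS = 16.769 / 9.849 = 1.703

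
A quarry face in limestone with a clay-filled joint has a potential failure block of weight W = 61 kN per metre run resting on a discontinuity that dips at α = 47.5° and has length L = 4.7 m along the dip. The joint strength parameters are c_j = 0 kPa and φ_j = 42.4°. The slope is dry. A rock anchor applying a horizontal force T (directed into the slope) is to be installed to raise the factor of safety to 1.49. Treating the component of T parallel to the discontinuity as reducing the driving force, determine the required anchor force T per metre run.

T = 17 kN/m

Resolving forces along and normal to the sliding plane, with the horizontal anchor force T adding T·sinα to the effective normal force and T·cosα acting up the plane against the driving force:
FS = [c_jL + (W cosα + T sinα) tanφ_j] / [W sinα − T cosα]
Without the anchor: N' = 41.2 kN/m, driving T_d = 45.0 kN/m, resisting R = 0·4.7 + 41.2·tan42.4° = 37.6 kN/m, FS = 0.84.
Setting FS = 1.49 and solving for T:
1.49·(45.0 − T cos47.5°) = 37.6 + T sin47.5°·tan42.4°
T·(sin47.5°·tan42.4° + 1.49·cos47.5°) = 1.49·45.0 − 37.6
T·(0.7373·0.9131 + 1.49·0.6756) = 67.0 − 37.6 = 29.4
T·1.6799 = 29.4
T = 17.5 kN/m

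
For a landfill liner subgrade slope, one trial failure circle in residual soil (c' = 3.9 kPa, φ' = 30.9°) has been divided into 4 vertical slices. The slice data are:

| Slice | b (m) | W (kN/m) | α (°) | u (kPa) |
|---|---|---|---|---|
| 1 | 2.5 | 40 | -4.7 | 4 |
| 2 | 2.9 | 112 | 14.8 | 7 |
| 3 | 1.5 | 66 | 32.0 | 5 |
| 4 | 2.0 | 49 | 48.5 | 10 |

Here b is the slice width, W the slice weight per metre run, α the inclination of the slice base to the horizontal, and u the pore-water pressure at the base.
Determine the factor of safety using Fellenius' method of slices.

FS = 1.44

Ordinary method of slices: FS = Σ[c'·Δl_i + (W_i cosα_i − u_i·Δl_i)·tanφ'] / Σ W_i sinα_i, with Δl_i = b_i / cosα_i.
Slice 1: Δl = 2.5/cos(-4.7°) = 2.508 m; N'_1 = 40·cos(-4.7°) − 4·2.508 = 29.8; c'Δl = 9.78; W sinα = -3.3
Slice 2: Δl = 2.9/cos14.8° = 3.000 m; N'_2 = 112·cos14.8° − 7·3.000 = 87.3; c'Δl = 11.70; W sinα = 28.6
Slice 3: Δl = 1.5/cos32.0° = 1.769 m; N'_3 = 66·cos32.0° − 5·1.769 = 47.1; c'Δl = 6.90; W sinα = 35.0
Slice 4: Δl = 2.0/cos48.5° = 3.018 m; N'_4 = 49·cos48.5° − 10·3.018 = 2.3; c'Δl = 11.77; W sinα = 36.7
Σc'Δl = 40.2 kN/m; ΣN' = 166.5 kN/m; ΣW sinα = 97.0 kN/m
Resisting = 40.2 + 166.5·tan30.9° = 40.2 + 99.7 = 139.8 kN/m
FS = 139.8 / 97.0 = 1.441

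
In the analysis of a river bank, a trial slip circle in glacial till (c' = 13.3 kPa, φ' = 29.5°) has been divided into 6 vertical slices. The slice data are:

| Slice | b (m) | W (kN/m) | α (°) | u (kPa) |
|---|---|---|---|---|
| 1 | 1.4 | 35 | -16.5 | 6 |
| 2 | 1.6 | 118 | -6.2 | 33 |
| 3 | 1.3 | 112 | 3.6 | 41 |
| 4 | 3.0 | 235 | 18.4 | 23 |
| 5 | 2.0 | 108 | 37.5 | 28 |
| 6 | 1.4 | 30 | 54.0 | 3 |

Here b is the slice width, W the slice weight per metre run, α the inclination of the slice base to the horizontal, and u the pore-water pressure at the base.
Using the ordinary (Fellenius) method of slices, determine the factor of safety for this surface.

Ordinary method of slices: FS = Σ[c'·Δl_i + (W_i cosα_i − u_i·Δl_i)·tanφ'] / Σ W_i sinα_i, with Δl_i = b_i / cosα_i.
Slice 1: Δl = 1.4/cos(-16.5°) = 1.460 m; N'_1 = 35·cos(-16.5°) − 6·1.460 = 24.8; c'Δl = 19.42; W sinα = -9.9
Slice 2: Δl = 1.6/cos(-6.2°) = 1.609 m; N'_2 = 118·cos(-6.2°) − 33·1.609 = 64.2; c'Δl = 21.41; W sinα = -12.7
Slice 3: Δl = 1.3/cos3.6° = 1.303 m; N'_3 = 112·cos3.6° − 41·1.303 = 58.4; c'Δl = 17.32; W sinα = 7.0
Slice 4: Δl = 3.0/cos18.4° = 3.162 m; N'_4 = 235·cos18.4° − 23·3.162 = 150.3; c'Δl = 42.05; W sinα = 74.2
Slice 5: Δl = 2.0/cos37.5° = 2.521 m; N'_5 = 108·cos37.5° − 28·2.521 = 15.1; c'Δl = 33.53; W sinα = 65.7
Slice 6: Δl = 1.4/cos54.0° = 2.382 m; N'_6 = 30·cos54.0° − 3·2.382 = 10.5; c'Δl = 31.68; W sinα = 24.3
Σc'Δl = 165.4 kN/m; ΣN' = 323.2 kN/m; ΣW sinα = 148.5 kN/m
Resisting = 165.4 + 323.2·tan29.5° = 165.4 + 182.9 = 348.3 kN/m
FS = 348.3 / 148.5 = 2.345

FS = 2.34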